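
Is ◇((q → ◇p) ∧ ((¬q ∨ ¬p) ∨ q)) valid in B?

Tableau for the negation ¬◇((q → ◇p) ∧ ((¬q ∨ ¬p) ∨ q)):
1. ¬◇((q → ◇p) ∧ ((¬q ∨ ¬p) ∨ q)), w0
2. ¬((q → ◇p) ∧ ((¬q ∨ ¬p) ∨ q)), w0   [¬◇-rule on 1 via w0Rw0]
3. ¬(q → ◇p), w0   [¬∧-rule on 2 (branches; this branch)]
4. q, w0   [¬→-rule on 3]
5. ¬◇p, w0   [¬→-rule on 3]
6. ¬p, w0   [¬◇-rule on 5 via w0Rw0]
Accessibility: w0Rw0
The negation has an open branch (countermodel exists).

Not valid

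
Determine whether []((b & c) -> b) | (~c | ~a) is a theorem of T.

Tableau for the negation ~([]((b & c) -> b) | (~c | ~a)):
1. ~([]((b & c) -> b) | (~c | ~a)), w0
2. ~[]((b & c) -> b), w0
3. ~(~c | ~a), w0
4. c, w0
5. a, w0
6. ~((b & c) -> b), w1
7. b & c, w1
8. ~b, w1
9. b, w1
10. c, w1
Accessibility: w0Rw0, w0Rw1, w1Rw1
Branch closes: b and ~b both at w1.
All branches of the negation close; one closing branch shown above.

Yes, valid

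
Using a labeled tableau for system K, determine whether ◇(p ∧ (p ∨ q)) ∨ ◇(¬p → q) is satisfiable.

Satisfiable (open branch found)

1. ◇(p ∧ (p ∨ q)) ∨ ◇(¬p → q), 0
2. ◇(¬p → q), 0   [∨-rule on 1 (branches; this branch)]
3. ¬p → q, 1   [◇-rule on 2: fresh world 1, 0R1]
4. q, 1   [→-rule on 3 (branches; this branch)]
Accessibility: 0R1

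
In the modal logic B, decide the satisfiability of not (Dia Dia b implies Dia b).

1. not (Dia Dia b implies Dia b), w0
2. Dia Dia b, w0
3. not Dia b, w0
4. not b, w0
5. Dia b, w1
6. not b, w1
7. b, w2
Accessibility: w0Rw0, w0Rw1, w1Rw0, w1Rw1, w1Rw2, w2Rw1, w2Rw2

Satisfiable (open branch found)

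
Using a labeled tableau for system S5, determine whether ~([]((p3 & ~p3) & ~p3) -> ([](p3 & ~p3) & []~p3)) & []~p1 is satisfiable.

Unsatisfiable (every branch closes)

1. ~([]((p3 & ~p3) & ~p3) -> ([](p3 & ~p3) & []~p3)) & []~p1, w0
2. ~([]((p3 & ~p3) & ~p3) -> ([](p3 & ~p3) & []~p3)), w0
3. []~p1, w0
4. []((p3 & ~p3) & ~p3), w0
5. ~([](p3 & ~p3) & []~p3), w0
6. ~p1, w0
7. (p3 & ~p3) & ~p3, w0
8. p3 & ~p3, w0
9. ~p3, w0
10. p3, w0
Accessibility: w0Rw0
Branch closes: p3 and ~p3 both at w0.
All branches of the tableau close; one closing branch shown above.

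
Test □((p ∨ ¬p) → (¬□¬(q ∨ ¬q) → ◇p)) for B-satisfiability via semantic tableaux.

1. □((p ∨ ¬p) → (¬□¬(q ∨ ¬q) → ◇p)), 0
2. (p ∨ ¬p) → (¬□¬(q ∨ ¬q) → ◇p), 0   [□-rule on 1 via 0R0]
3. ¬□¬(q ∨ ¬q) → ◇p, 0   [→-rule on 2 (branches; this branch)]
4. ◇p, 0   [→-rule on 3 (branches; this branch)]
5. p, 1   [◇-rule on 4: fresh world 1, 0R1]
6. (p ∨ ¬p) → (¬□¬(q ∨ ¬q) → ◇p), 1   [□-rule on 1 via 0R1]
7. ¬□¬(q ∨ ¬q) → ◇p, 1   [→-rule on 6 (branches; this branch)]
8. ◇p, 1   [→-rule on 7 (branches; this branch)]
9. p, 2   [◇-rule on 8: fresh world 2, 1R2]
Accessibility: 0R0, 0R1, 1R0, 1R1, 1R2, 2R1, 2R2

Satisfiable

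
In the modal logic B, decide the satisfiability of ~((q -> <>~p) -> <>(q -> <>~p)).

1. ~((q -> <>~p) -> <>(q -> <>~p)), w0
2. q -> <>~p, w0
3. ~<>(q -> <>~p), w0
4. ~(q -> <>~p), w0
5. q, w0
6. ~<>~p, w0
7. p, w0
8. <>~p, w0
9. ~p, w1
10. ~(q -> <>~p), w1
11. q, w1
12. ~<>~p, w1
13. p, w1
Accessibility: w0Rw0, w0Rw1, w1Rw0, w1Rw1
Branch closes: p and ~p both at w1.
All branches of the tableau close; one closing branch shown above.

Unsatisfiable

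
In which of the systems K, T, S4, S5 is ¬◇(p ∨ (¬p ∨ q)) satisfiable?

T-tableau for the formula:
1. ¬◇(p ∨ (¬p ∨ q)), u
2. ¬(p ∨ (¬p ∨ q)), u   [¬◇-rule on 1 via uRu]
3. ¬p, u   [¬∨-rule on 2]
4. ¬(¬p ∨ q), u   [¬∨-rule on 2]
5. p, u   [¬∨-rule on 4]
6. ¬q, u   [¬∨-rule on 4]
Accessibility: uRu
Branch closes: p and ¬p both at u.
Every branch closes (one shown): unsatisfiable in T, hence also in S4, S5 (every S4/S5-frame is a T-frame).
K-tableau for the formula:
1. ¬◇(p ∨ (¬p ∨ q)), u
Complete open branch: satisfiable in K.

K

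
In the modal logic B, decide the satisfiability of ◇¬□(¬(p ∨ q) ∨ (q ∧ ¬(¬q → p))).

1. ◇¬□(¬(p ∨ q) ∨ (q ∧ ¬(¬q → p))), w0
2. ¬□(¬(p ∨ q) ∨ (q ∧ ¬(¬q → p))), w1
3. ¬(¬(p ∨ q) ∨ (q ∧ ¬(¬q → p))), w2
4. p ∨ q, w2
5. ¬(q ∧ ¬(¬q → p)), w2
6. q, w2
7. ¬q → p, w2
8. p, w2
Accessibility: w0Rw0, w0Rw1, w1Rw0, w1Rw1, w1Rw2, w2Rw1, w2Rw2

Satisfiable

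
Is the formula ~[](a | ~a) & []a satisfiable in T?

1. ~[](a | ~a) & []a, 0
2. ~[](a | ~a), 0   [&-rule on 1]
3. []a, 0   [&-rule on 1]
4. a, 0   [[]-rule on 3 via 0R0]
5. ~(a | ~a), 1   [~[]-rule on 2: fresh world 1, 0R1]
6. ~a, 1   [~|-rule on 5]
7. a, 1   [~|-rule on 5]
Accessibility: 0R0, 0R1, 1R1
Branch closes: a and ~a both at 1.
(One branch shown.) All branches close.

Unsatisfiable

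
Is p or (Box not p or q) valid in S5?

Not valid

Tableau for the negation not (p or (Box not p or q)):
1. not (p or (Box not p or q)), u
2. not p, u
3. not (Box not p or q), u
4. not Box not p, u
5. not q, u
6. p, v
Accessibility: uRu, uRv, vRu, vRv
The negation has an open branch (countermodel exists).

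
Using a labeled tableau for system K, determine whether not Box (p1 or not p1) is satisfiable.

1. not Box (p1 or not p1), w0
2. not (p1 or not p1), w1
3. not p1, w1
4. p1, w1
Accessibility: w0Rw1
Branch closes: p1 and not p1 both at w1.
All branches of the tableau close; one closing branch shown above.

No, unsatisfiable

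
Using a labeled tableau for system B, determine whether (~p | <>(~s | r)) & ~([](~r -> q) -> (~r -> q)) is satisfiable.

Unsatisfiable

1. (~p | <>(~s | r)) & ~([](~r -> q) -> (~r -> q)), w0
2. ~p | <>(~s | r), w0
3. ~([](~r -> q) -> (~r -> q)), w0
4. [](~r -> q), w0
5. ~(~r -> q), w0
6. ~r, w0
7. ~q, w0
8. ~r -> q, w0
9. <>(~s | r), w0
10. q, w0
Accessibility: w0Rw0
Branch closes: q and ~q both at w0.
All branches of the tableau close; one closing branch shown above.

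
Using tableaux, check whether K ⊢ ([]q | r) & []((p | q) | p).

Not valid

Tableau for the negation ~(([]q | r) & []((p | q) | p)):
1. ~(([]q | r) & []((p | q) | p)), w0
2. ~[]((p | q) | p), w0
3. ~((p | q) | p), w1
4. ~(p | q), w1
5. ~p, w1
6. ~q, w1
Accessibility: w0Rw1
The negation has an open branch (countermodel exists).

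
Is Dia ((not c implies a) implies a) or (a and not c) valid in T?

Tableau for the negation not (Dia ((not c implies a) implies a) or (a and not c)):
1. not (Dia ((not c implies a) implies a) or (a and not c)), w0
2. not Dia ((not c implies a) implies a), w0
3. not (a and not c), w0
4. not ((not c implies a) implies a), w0
5. not c implies a, w0
6. not a, w0
7. c, w0
Accessibility: w0Rw0
The negation has an open branch (countermodel exists).

Not valid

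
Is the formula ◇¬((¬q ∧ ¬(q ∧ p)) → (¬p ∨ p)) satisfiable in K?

Unsatisfiable (every branch closes)

1. ◇¬((¬q ∧ ¬(q ∧ p)) → (¬p ∨ p)), w0
2. ¬((¬q ∧ ¬(q ∧ p)) → (¬p ∨ p)), w1
3. ¬q ∧ ¬(q ∧ p), w1
4. ¬(¬p ∨ p), w1
5. ¬q, w1
6. ¬(q ∧ p), w1
7. p, w1
8. ¬p, w1
Accessibility: w0Rw1
Branch closes: p and ¬p both at w1.
Every branch closes; the branch above is one of them.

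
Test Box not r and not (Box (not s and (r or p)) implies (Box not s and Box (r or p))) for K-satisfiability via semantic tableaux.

Unsatisfiable (every branch closes)

1. Box not r and not (Box (not s and (r or p)) implies (Box not s and Box (r or p))), u
2. Box not r, u
3. not (Box (not s and (r or p)) implies (Box not s and Box (r or p))), u
4. Box (not s and (r or p)), u
5. not (Box not s and Box (r or p)), u
6. not Box (r or p), u
7. not (r or p), v
8. not r, v
9. not p, v
10. not s and (r or p), v
11. not s, v
12. r or p, v
13. p, v
Accessibility: uRv
Branch closes: p and not p both at v.
Every branch closes; the branch above is one of them.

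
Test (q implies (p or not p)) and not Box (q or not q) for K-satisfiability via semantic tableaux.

1. (q implies (p or not p)) and not Box (q or not q), u
2. q implies (p or not p), u
3. not Box (q or not q), u
4. p or not p, u
5. not p, u
6. not (q or not q), v
7. not q, v
8. q, v
Accessibility: uRv
Branch closes: q and not q both at v.
Every branch closes; the branch above is one of them.

Unsatisfiable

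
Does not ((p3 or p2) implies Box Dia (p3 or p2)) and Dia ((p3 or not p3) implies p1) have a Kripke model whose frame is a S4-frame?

1. not ((p3 or p2) implies Box Dia (p3 or p2)) and Dia ((p3 or not p3) implies p1), w0
2. not ((p3 or p2) implies Box Dia (p3 or p2)), w0   [and-rule on 1]
3. Dia ((p3 or not p3) implies p1), w0   [and-rule on 1]
4. p3 or p2, w0   [neg-implies-rule on 2]
5. not Box Dia (p3 or p2), w0   [neg-implies-rule on 2]
6. p2, w0   [or-rule on 4 (branches; this branch)]
7. (p3 or not p3) implies p1, w1   [Dia-rule on 3: fresh world w1, w0Rw1]
8. p1, w1   [implies-rule on 7 (branches; this branch)]
9. not Dia (p3 or p2), w2   [neg-Box-rule on 5: fresh world w2, w0Rw2]
10. not (p3 or p2), w2   [neg-Dia-rule on 9 via w2Rw2]
11. not p3, w2   [neg-or-rule on 10]
12. not p2, w2   [neg-or-rule on 10]
Accessibility: w0Rw0, w0Rw1, w0Rw2, w1Rw1, w2Rw2

Yes, satisfiable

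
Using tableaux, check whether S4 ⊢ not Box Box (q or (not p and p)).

Not valid

Tableau for the negation Box Box (q or (not p and p)):
1. Box Box (q or (not p and p)), 0
2. Box (q or (not p and p)), 0
3. q or (not p and p), 0
4. q, 0
Accessibility: 0R0
The negation has an open branch (countermodel exists).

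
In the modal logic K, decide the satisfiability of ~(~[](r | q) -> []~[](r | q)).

Satisfiable

1. ~(~[](r | q) -> []~[](r | q)), u
2. ~[](r | q), u
3. ~[]~[](r | q), u
4. ~(r | q), v
5. ~r, v
6. ~q, v
7. [](r | q), w
Accessibility: uRv, uRw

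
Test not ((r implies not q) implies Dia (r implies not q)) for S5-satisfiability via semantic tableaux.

1. not ((r implies not q) implies Dia (r implies not q)), u
2. r implies not q, u
3. not Dia (r implies not q), u
4. not (r implies not q), u
5. r, u
6. q, u
7. not q, u
Accessibility: uRu
Branch closes: q and not q both at u.
Every branch closes; the branch above is one of them.

Unsatisfiable (every branch closes)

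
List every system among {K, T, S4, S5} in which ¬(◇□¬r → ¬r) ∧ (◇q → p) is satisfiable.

S5-tableau for the formula:
1. ¬(◇□¬r → ¬r) ∧ (◇q → p), 0
2. ¬(◇□¬r → ¬r), 0   [∧-rule on 1]
3. ◇q → p, 0   [∧-rule on 1]
4. ◇□¬r, 0   [¬→-rule on 2]
5. r, 0   [¬→-rule on 2]
6. ¬◇q, 0   [→-rule on 3 (branches; this branch)]
7. ¬q, 0   [¬◇-rule on 6 via 0R0]
8. □¬r, 1   [◇-rule on 4: fresh world 1, 0R1]
9. ¬q, 1   [¬◇-rule on 6 via 0R1]
10. ¬r, 0   [□-rule on 8 via 1R0]
Accessibility: 0R0, 0R1, 1R0, 1R1
Branch closes: r and ¬r both at 0.
Every branch closes (one shown): unsatisfiable in S5.
S4-tableau for the formula:
1. ¬(◇□¬r → ¬r) ∧ (◇q → p), 0
2. ¬(◇□¬r → ¬r), 0   [∧-rule on 1]
3. ◇q → p, 0   [∧-rule on 1]
4. ◇□¬r, 0   [¬→-rule on 2]
5. r, 0   [¬→-rule on 2]
6. p, 0   [→-rule on 3 (branches; this branch)]
7. □¬r, 1   [◇-rule on 4: fresh world 1, 0R1]
8. ¬r, 1   [□-rule on 7 via 1R1]
Accessibility: 0R0, 0R1, 1R1
Complete open branch: satisfiable in S4, hence also in K, T (this S4-model is also a K-model and a T-model).

K, T, S4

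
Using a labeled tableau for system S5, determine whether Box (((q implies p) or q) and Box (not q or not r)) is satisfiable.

Satisfiable

1. Box (((q implies p) or q) and Box (not q or not r)), u
2. ((q implies p) or q) and Box (not q or not r), u   [Box-rule on 1 via uRu]
3. (q implies p) or q, u   [and-rule on 2]
4. Box (not q or not r), u   [and-rule on 2]
5. not q or not r, u   [Box-rule on 4 via uRu]
6. q, u   [or-rule on 3 (branches; this branch)]
7. not r, u   [or-rule on 5 (branches; this branch)]
Accessibility: uRu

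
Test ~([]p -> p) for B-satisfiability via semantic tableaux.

1. ~([]p -> p), w0
2. []p, w0   [~->-rule on 1]
3. ~p, w0   [~->-rule on 1]
4. p, w0   [[]-rule on 2 via w0Rw0]
Accessibility: w0Rw0
Branch closes: p and ~p both at w0.
Every branch closes; the branch above is one of them.

Unsatisfiable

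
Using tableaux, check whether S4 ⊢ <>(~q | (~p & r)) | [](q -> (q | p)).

Valid

Tableau for the negation ~(<>(~q | (~p & r)) | [](q -> (q | p))):
1. ~(<>(~q | (~p & r)) | [](q -> (q | p))), 0
2. ~<>(~q | (~p & r)), 0
3. ~[](q -> (q | p)), 0
4. ~(~q | (~p & r)), 0
5. q, 0
6. ~(~p & r), 0
7. ~r, 0
8. ~(q -> (q | p)), 1
9. q, 1
10. ~(q | p), 1
11. ~q, 1
12. ~p, 1
Accessibility: 0R0, 0R1, 1R1
Branch closes: q and ~q both at 1.
All branches of the negation close; one closing branch shown above.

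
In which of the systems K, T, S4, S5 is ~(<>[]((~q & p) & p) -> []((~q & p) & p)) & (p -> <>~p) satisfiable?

S5-tableau for the formula:
1. ~(<>[]((~q & p) & p) -> []((~q & p) & p)) & (p -> <>~p), w0
2. ~(<>[]((~q & p) & p) -> []((~q & p) & p)), w0
3. p -> <>~p, w0
4. <>[]((~q & p) & p), w0
5. ~[]((~q & p) & p), w0
6. <>~p, w0
7. []((~q & p) & p), w1
8. (~q & p) & p, w0
9. ~q & p, w0
10. p, w0
11. ~q, w0
12. (~q & p) & p, w1
13. ~q & p, w1
14. p, w1
15. ~q, w1
16. ~((~q & p) & p), w2
17. (~q & p) & p, w2
18. ~q & p, w2
19. p, w2
20. ~q, w2
21. ~(~q & p), w2
22. ~p, w2
Accessibility: w0Rw0, w0Rw1, w0Rw2, w1Rw0, w1Rw1, w1Rw2, w2Rw0, w2Rw1, w2Rw2
Branch closes: p and ~p both at w2.
Every branch closes (one shown): unsatisfiable in S5.
S4-tableau for the formula:
1. ~(<>[]((~q & p) & p) -> []((~q & p) & p)) & (p -> <>~p), w0
2. ~(<>[]((~q & p) & p) -> []((~q & p) & p)), w0
3. p -> <>~p, w0
4. <>[]((~q & p) & p), w0
5. ~[]((~q & p) & p), w0
6. <>~p, w0
7. []((~q & p) & p), w1
8. (~q & p) & p, w1
9. ~q & p, w1
10. p, w1
11. ~q, w1
12. ~((~q & p) & p), w2
13. ~p, w2
14. ~p, w3
Accessibility: w0Rw0, w0Rw1, w0Rw2, w0Rw3, w1Rw1, w2Rw2, w3Rw3
Complete open branch: satisfiable in S4, hence also in K, T (this S4-model is also a K-model and a T-model).

K, T, S4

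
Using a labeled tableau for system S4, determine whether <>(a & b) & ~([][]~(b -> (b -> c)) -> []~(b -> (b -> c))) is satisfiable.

Unsatisfiable

1. <>(a & b) & ~([][]~(b -> (b -> c)) -> []~(b -> (b -> c))), u
2. <>(a & b), u   [&-rule on 1]
3. ~([][]~(b -> (b -> c)) -> []~(b -> (b -> c))), u   [&-rule on 1]
4. [][]~(b -> (b -> c)), u   [~->-rule on 3]
5. ~[]~(b -> (b -> c)), u   [~->-rule on 3]
6. []~(b -> (b -> c)), u   [[]-rule on 4 via uRu]
7. ~(b -> (b -> c)), u   [[]-rule on 6 via uRu]
8. b, u   [~->-rule on 7]
9. ~(b -> c), u   [~->-rule on 7]
10. ~c, u   [~->-rule on 9]
11. a & b, v   [<>-rule on 2: fresh world v, uRv]
12. a, v   [&-rule on 11]
13. b, v   [&-rule on 11]
14. []~(b -> (b -> c)), v   [[]-rule on 4 via uRv]
15. ~(b -> (b -> c)), v   [[]-rule on 6 via uRv]
16. ~(b -> c), v   [~->-rule on 15]
17. ~c, v   [~->-rule on 16]
18. b -> (b -> c), w   [~[]-rule on 5: fresh world w, uRw]
19. []~(b -> (b -> c)), w   [[]-rule on 4 via uRw]
20. ~(b -> (b -> c)), w   [[]-rule on 6 via uRw]
21. b, w   [~->-rule on 20]
22. ~(b -> c), w   [~->-rule on 20]
23. ~c, w   [~->-rule on 22]
24. b -> c, w   [->-rule on 18 (branches; this branch)]
25. c, w   [->-rule on 24 (branches; this branch)]
Accessibility: uRu, uRv, uRw, vRv, wRw
Branch closes: c and ~c both at w.
(One branch shown.) All branches close.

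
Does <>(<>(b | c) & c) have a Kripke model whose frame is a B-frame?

Satisfiable (open branch found)

1. <>(<>(b | c) & c), w0
2. <>(b | c) & c, w1
3. <>(b | c), w1
4. c, w1
5. b | c, w2
6. c, w2
Accessibility: w0Rw0, w0Rw1, w1Rw0, w1Rw1, w1Rw2, w2Rw1, w2Rw2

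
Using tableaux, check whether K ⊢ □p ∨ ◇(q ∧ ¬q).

No, not valid

Tableau for the negation ¬(□p ∨ ◇(q ∧ ¬q)):
1. ¬(□p ∨ ◇(q ∧ ¬q)), w0
2. ¬□p, w0
3. ¬◇(q ∧ ¬q), w0
4. ¬p, w1
5. ¬(q ∧ ¬q), w1
6. q, w1
Accessibility: w0Rw1
The negation has an open branch (countermodel exists).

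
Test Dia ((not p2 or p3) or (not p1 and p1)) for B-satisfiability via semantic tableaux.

1. Dia ((not p2 or p3) or (not p1 and p1)), w0
2. (not p2 or p3) or (not p1 and p1), w1
3. not p2 or p3, w1
4. p3, w1
Accessibility: w0Rw0, w0Rw1, w1Rw0, w1Rw1

Satisfiable (open branch found)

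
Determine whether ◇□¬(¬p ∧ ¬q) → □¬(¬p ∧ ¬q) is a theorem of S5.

Tableau for the negation ¬(◇□¬(¬p ∧ ¬q) → □¬(¬p ∧ ¬q)):
1. ¬(◇□¬(¬p ∧ ¬q) → □¬(¬p ∧ ¬q)), u
2. ◇□¬(¬p ∧ ¬q), u   [¬→-rule on 1]
3. ¬□¬(¬p ∧ ¬q), u   [¬→-rule on 1]
4. □¬(¬p ∧ ¬q), v   [◇-rule on 2: fresh world v, uRv]
5. ¬(¬p ∧ ¬q), u   [□-rule on 4 via vRu]
6. ¬(¬p ∧ ¬q), v   [□-rule on 4 via vRv]
7. q, u   [¬∧-rule on 5 (branches; this branch)]
8. q, v   [¬∧-rule on 6 (branches; this branch)]
9. ¬p ∧ ¬q, w   [¬□-rule on 3: fresh world w, uRw]
10. ¬p, w   [∧-rule on 9]
11. ¬q, w   [∧-rule on 9]
12. ¬(¬p ∧ ¬q), w   [□-rule on 4 via vRw]
13. q, w   [¬∧-rule on 12 (branches; this branch)]
Accessibility: uRu, uRv, uRw, vRu, vRv, vRw, wRu, wRv, wRw
Branch closes: q and ¬q both at w.
Every branch of the negation's tableau closes; the branch above is one of them.

Yes, valid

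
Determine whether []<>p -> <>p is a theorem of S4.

Tableau for the negation ~([]<>p -> <>p):
1. ~([]<>p -> <>p), u
2. []<>p, u   [~->-rule on 1]
3. ~<>p, u   [~->-rule on 1]
4. <>p, u   [[]-rule on 2 via uRu]
5. ~p, u   [~<>-rule on 3 via uRu]
6. p, v   [<>-rule on 4: fresh world v, uRv]
7. <>p, v   [[]-rule on 2 via uRv]
8. ~p, v   [~<>-rule on 3 via uRv]
Accessibility: uRu, uRv, vRv
Branch closes: p and ~p both at v.
Every branch of the negation's tableau closes; the branch above is one of them.

Valid in S4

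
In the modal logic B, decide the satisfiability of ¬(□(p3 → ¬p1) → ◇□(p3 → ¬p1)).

No, unsatisfiable

1. ¬(□(p3 → ¬p1) → ◇□(p3 → ¬p1)), u
2. □(p3 → ¬p1), u
3. ¬◇□(p3 → ¬p1), u
4. p3 → ¬p1, u
5. ¬□(p3 → ¬p1), u
6. ¬p1, u
7. ¬(p3 → ¬p1), v
8. p3, v
9. p1, v
10. p3 → ¬p1, v
11. ¬□(p3 → ¬p1), v
12. ¬p1, v
Accessibility: uRu, uRv, vRu, vRv
Branch closes: p1 and ¬p1 both at v.
(One branch shown.) All branches close.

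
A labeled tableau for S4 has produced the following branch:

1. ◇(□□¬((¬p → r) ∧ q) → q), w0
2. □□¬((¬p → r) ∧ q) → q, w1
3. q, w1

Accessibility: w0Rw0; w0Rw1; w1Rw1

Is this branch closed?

Not closed

There is no literal clash: for every atom and world, at most one sign appears.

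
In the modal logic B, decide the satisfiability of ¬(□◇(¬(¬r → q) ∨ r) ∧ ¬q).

Yes, satisfiable

1. ¬(□◇(¬(¬r → q) ∨ r) ∧ ¬q), w0
2. q, w0   [¬∧-rule on 1 (branches; this branch)]
Accessibility: w0Rw0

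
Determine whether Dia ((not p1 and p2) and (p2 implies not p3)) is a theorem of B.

Tableau for the negation not Dia ((not p1 and p2) and (p2 implies not p3)):
1. not Dia ((not p1 and p2) and (p2 implies not p3)), u
2. not ((not p1 and p2) and (p2 implies not p3)), u   [neg-Dia-rule on 1 via uRu]
3. not (p2 implies not p3), u   [neg-and-rule on 2 (branches; this branch)]
4. p2, u   [neg-implies-rule on 3]
5. p3, u   [neg-implies-rule on 3]
Accessibility: uRu
The negation has an open branch (countermodel exists).

No, not valid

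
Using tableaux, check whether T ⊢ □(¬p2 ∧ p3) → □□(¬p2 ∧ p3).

Tableau for the negation ¬(□(¬p2 ∧ p3) → □□(¬p2 ∧ p3)):
1. ¬(□(¬p2 ∧ p3) → □□(¬p2 ∧ p3)), 0
2. □(¬p2 ∧ p3), 0   [¬→-rule on 1]
3. ¬□□(¬p2 ∧ p3), 0   [¬→-rule on 1]
4. ¬p2 ∧ p3, 0   [□-rule on 2 via 0R0]
5. ¬p2, 0   [∧-rule on 4]
6. p3, 0   [∧-rule on 4]
7. ¬□(¬p2 ∧ p3), 1   [¬□-rule on 3: fresh world 1, 0R1]
8. ¬p2 ∧ p3, 1   [□-rule on 2 via 0R1]
9. ¬p2, 1   [∧-rule on 8]
10. p3, 1   [∧-rule on 8]
11. ¬(¬p2 ∧ p3), 2   [¬□-rule on 7: fresh world 2, 1R2]
12. ¬p3, 2   [¬∧-rule on 11 (branches; this branch)]
Accessibility: 0R0, 0R1, 1R1, 1R2, 2R2
The negation has an open branch (countermodel exists).

Not valid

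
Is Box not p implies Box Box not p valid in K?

Invalid (countermodel exists)

Tableau for the negation not (Box not p implies Box Box not p):
1. not (Box not p implies Box Box not p), w0
2. Box not p, w0
3. not Box Box not p, w0
4. not Box not p, w1
5. not p, w1
6. p, w2
Accessibility: w0Rw1, w1Rw2
The negation has an open branch (countermodel exists).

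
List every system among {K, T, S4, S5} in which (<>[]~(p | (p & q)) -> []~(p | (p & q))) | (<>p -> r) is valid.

S4-tableau for the negation ~((<>[]~(p | (p & q)) -> []~(p | (p & q))) | (<>p -> r)):
1. ~((<>[]~(p | (p & q)) -> []~(p | (p & q))) | (<>p -> r)), u
2. ~(<>[]~(p | (p & q)) -> []~(p | (p & q))), u   [~|-rule on 1]
3. ~(<>p -> r), u   [~|-rule on 1]
4. <>[]~(p | (p & q)), u   [~->-rule on 2]
5. ~[]~(p | (p & q)), u   [~->-rule on 2]
6. <>p, u   [~->-rule on 3]
7. ~r, u   [~->-rule on 3]
8. []~(p | (p & q)), v   [<>-rule on 4: fresh world v, uRv]
9. ~(p | (p & q)), v   [[]-rule on 8 via vRv]
10. ~p, v   [~|-rule on 9]
11. ~(p & q), v   [~|-rule on 9]
12. ~q, v   [~&-rule on 11 (branches; this branch)]
13. p | (p & q), w   [~[]-rule on 5: fresh world w, uRw]
14. p & q, w   [|-rule on 13 (branches; this branch)]
15. p, w   [&-rule on 14]
16. q, w   [&-rule on 14]
17. p, x   [<>-rule on 6: fresh world x, uRx]
Accessibility: uRu, uRv, uRw, uRx, vRv, wRw, xRx
Complete open branch: countermodel on an S4-frame, so not valid in S4, nor in K, T (the same frame is also a K-frame and a T-frame).
S5-tableau for the negation ~((<>[]~(p | (p & q)) -> []~(p | (p & q))) | (<>p -> r)):
1. ~((<>[]~(p | (p & q)) -> []~(p | (p & q))) | (<>p -> r)), u
2. ~(<>[]~(p | (p & q)) -> []~(p | (p & q))), u   [~|-rule on 1]
3. ~(<>p -> r), u   [~|-rule on 1]
4. <>[]~(p | (p & q)), u   [~->-rule on 2]
5. ~[]~(p | (p & q)), u   [~->-rule on 2]
6. <>p, u   [~->-rule on 3]
7. ~r, u   [~->-rule on 3]
8. []~(p | (p & q)), v   [<>-rule on 4: fresh world v, uRv]
9. ~(p | (p & q)), u   [[]-rule on 8 via vRu]
10. ~p, u   [~|-rule on 9]
11. ~(p & q), u   [~|-rule on 9]
12. ~(p | (p & q)), v   [[]-rule on 8 via vRv]
13. ~p, v   [~|-rule on 12]
14. ~(p & q), v   [~|-rule on 12]
15. ~q, u   [~&-rule on 11 (branches; this branch)]
16. ~q, v   [~&-rule on 14 (branches; this branch)]
17. p | (p & q), w   [~[]-rule on 5: fresh world w, uRw]
18. ~(p | (p & q)), w   [[]-rule on 8 via vRw]
19. ~p, w   [~|-rule on 18]
20. ~(p & q), w   [~|-rule on 18]
21. p & q, w   [|-rule on 17 (branches; this branch)]
22. p, w   [&-rule on 21]
23. q, w   [&-rule on 21]
Accessibility: uRu, uRv, uRw, vRu, vRv, vRw, wRu, wRv, wRw
Branch closes: p and ~p both at w.
Every branch closes (one shown): valid in S5.

S5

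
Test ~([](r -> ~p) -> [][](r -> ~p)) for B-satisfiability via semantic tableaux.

Yes, satisfiable

1. ~([](r -> ~p) -> [][](r -> ~p)), 0
2. [](r -> ~p), 0   [~->-rule on 1]
3. ~[][](r -> ~p), 0   [~->-rule on 1]
4. r -> ~p, 0   [[]-rule on 2 via 0R0]
5. ~p, 0   [->-rule on 4 (branches; this branch)]
6. ~[](r -> ~p), 1   [~[]-rule on 3: fresh world 1, 0R1]
7. r -> ~p, 1   [[]-rule on 2 via 0R1]
8. ~p, 1   [->-rule on 7 (branches; this branch)]
9. ~(r -> ~p), 2   [~[]-rule on 6: fresh world 2, 1R2]
10. r, 2   [~->-rule on 9]
11. p, 2   [~->-rule on 9]
Accessibility: 0R0, 0R1, 1R0, 1R1, 1R2, 2R1, 2R2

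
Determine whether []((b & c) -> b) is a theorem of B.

Yes, valid

Tableau for the negation ~[]((b & c) -> b):
1. ~[]((b & c) -> b), u
2. ~((b & c) -> b), v   [~[]-rule on 1: fresh world v, uRv]
3. b & c, v   [~->-rule on 2]
4. ~b, v   [~->-rule on 2]
5. b, v   [&-rule on 3]
6. c, v   [&-rule on 3]
Accessibility: uRu, uRv, vRu, vRv
Branch closes: b and ~b both at v.
All branches of the negation close; one closing branch shown above.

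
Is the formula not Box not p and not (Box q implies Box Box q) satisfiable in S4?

1. not Box not p and not (Box q implies Box Box q), w0
2. not Box not p, w0
3. not (Box q implies Box Box q), w0
4. Box q, w0
5. not Box Box q, w0
6. q, w0
7. p, w1
8. q, w1
9. not Box q, w2
10. q, w2
11. not q, w3
12. q, w3
Accessibility: w0Rw0, w0Rw1, w0Rw2, w0Rw3, w1Rw1, w2Rw2, w2Rw3, w3Rw3
Branch closes: q and not q both at w3.
(One branch shown.) All branches close.

Unsatisfiable (every branch closes)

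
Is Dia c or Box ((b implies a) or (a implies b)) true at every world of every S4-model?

Valid in S4

Tableau for the negation not (Dia c or Box ((b implies a) or (a implies b))):
1. not (Dia c or Box ((b implies a) or (a implies b))), 0
2. not Dia c, 0   [neg-or-rule on 1]
3. not Box ((b implies a) or (a implies b)), 0   [neg-or-rule on 1]
4. not c, 0   [neg-Dia-rule on 2 via 0R0]
5. not ((b implies a) or (a implies b)), 1   [neg-Box-rule on 3: fresh world 1, 0R1]
6. not (b implies a), 1   [neg-or-rule on 5]
7. not (a implies b), 1   [neg-or-rule on 5]
8. b, 1   [neg-implies-rule on 6]
9. not a, 1   [neg-implies-rule on 6]
10. a, 1   [neg-implies-rule on 7]
11. not b, 1   [neg-implies-rule on 7]
Accessibility: 0R0, 0R1, 1R1
Branch closes: a and not a both at 1.
All branches of the negation close; one closing branch shown above.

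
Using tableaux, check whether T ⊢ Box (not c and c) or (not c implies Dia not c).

Valid in T

Tableau for the negation not (Box (not c and c) or (not c implies Dia not c)):
1. not (Box (not c and c) or (not c implies Dia not c)), 0
2. not Box (not c and c), 0
3. not (not c implies Dia not c), 0
4. not c, 0
5. not Dia not c, 0
6. c, 0
Accessibility: 0R0
Branch closes: c and not c both at 0.
All branches of the negation close; one closing branch shown above.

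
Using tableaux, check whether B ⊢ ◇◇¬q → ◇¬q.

No, not valid

Tableau for the negation ¬(◇◇¬q → ◇¬q):
1. ¬(◇◇¬q → ◇¬q), 0
2. ◇◇¬q, 0
3. ¬◇¬q, 0
4. q, 0
5. ◇¬q, 1
6. q, 1
7. ¬q, 2
Accessibility: 0R0, 0R1, 1R0, 1R1, 1R2, 2R1, 2R2
The negation has an open branch (countermodel exists).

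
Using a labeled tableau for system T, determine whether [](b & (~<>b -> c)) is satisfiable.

Satisfiable

1. [](b & (~<>b -> c)), u
2. b & (~<>b -> c), u
3. b, u
4. ~<>b -> c, u
5. c, u
Accessibility: uRu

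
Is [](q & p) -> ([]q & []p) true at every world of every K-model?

Valid in K

Tableau for the negation ~([](q & p) -> ([]q & []p)):
1. ~([](q & p) -> ([]q & []p)), w0
2. [](q & p), w0   [~->-rule on 1]
3. ~([]q & []p), w0   [~->-rule on 1]
4. ~[]p, w0   [~&-rule on 3 (branches; this branch)]
5. ~p, w1   [~[]-rule on 4: fresh world w1, w0Rw1]
6. q & p, w1   [[]-rule on 2 via w0Rw1]
7. q, w1   [&-rule on 6]
8. p, w1   [&-rule on 6]
Accessibility: w0Rw1
Branch closes: p and ~p both at w1.
Every branch of the negation's tableau closes; the branch above is one of them.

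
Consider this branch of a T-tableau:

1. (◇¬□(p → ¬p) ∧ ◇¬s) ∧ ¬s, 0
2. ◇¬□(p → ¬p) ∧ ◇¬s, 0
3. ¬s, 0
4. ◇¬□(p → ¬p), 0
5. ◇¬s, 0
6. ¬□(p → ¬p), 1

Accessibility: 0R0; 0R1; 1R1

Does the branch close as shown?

No atom appears with both signs at the same world.

Not closed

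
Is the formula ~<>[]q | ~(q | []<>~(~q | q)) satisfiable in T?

1. ~<>[]q | ~(q | []<>~(~q | q)), 0
2. ~(q | []<>~(~q | q)), 0
3. ~q, 0
4. ~[]<>~(~q | q), 0
5. ~<>~(~q | q), 1
6. ~q | q, 1
7. q, 1
Accessibility: 0R0, 0R1, 1R1

Yes, satisfiable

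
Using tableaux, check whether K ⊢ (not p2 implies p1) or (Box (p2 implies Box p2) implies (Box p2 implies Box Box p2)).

Tableau for the negation not ((not p2 implies p1) or (Box (p2 implies Box p2) implies (Box p2 implies Box Box p2))):
1. not ((not p2 implies p1) or (Box (p2 implies Box p2) implies (Box p2 implies Box Box p2))), w0
2. not (not p2 implies p1), w0
3. not (Box (p2 implies Box p2) implies (Box p2 implies Box Box p2)), w0
4. not p2, w0
5. not p1, w0
6. Box (p2 implies Box p2), w0
7. not (Box p2 implies Box Box p2), w0
8. Box p2, w0
9. not Box Box p2, w0
10. not Box p2, w1
11. p2 implies Box p2, w1
12. p2, w1
13. Box p2, w1
14. not p2, w2
15. p2, w2
Accessibility: w0Rw1, w1Rw2
Branch closes: p2 and not p2 both at w2.
Every branch of the negation's tableau closes; the branch above is one of them.

Valid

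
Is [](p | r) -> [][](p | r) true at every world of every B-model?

No, not valid

Tableau for the negation ~([](p | r) -> [][](p | r)):
1. ~([](p | r) -> [][](p | r)), w0
2. [](p | r), w0   [~->-rule on 1]
3. ~[][](p | r), w0   [~->-rule on 1]
4. p | r, w0   [[]-rule on 2 via w0Rw0]
5. r, w0   [|-rule on 4 (branches; this branch)]
6. ~[](p | r), w1   [~[]-rule on 3: fresh world w1, w0Rw1]
7. p | r, w1   [[]-rule on 2 via w0Rw1]
8. r, w1   [|-rule on 7 (branches; this branch)]
9. ~(p | r), w2   [~[]-rule on 6: fresh world w2, w1Rw2]
10. ~p, w2   [~|-rule on 9]
11. ~r, w2   [~|-rule on 9]
Accessibility: w0Rw0, w0Rw1, w1Rw0, w1Rw1, w1Rw2, w2Rw1, w2Rw2
The negation has an open branch (countermodel exists).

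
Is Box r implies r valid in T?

Tableau for the negation not (Box r implies r):
1. not (Box r implies r), u
2. Box r, u   [neg-implies-rule on 1]
3. not r, u   [neg-implies-rule on 1]
4. r, u   [Box-rule on 2 via uRu]
Accessibility: uRu
Branch closes: r and not r both at u.
Every branch of the negation's tableau closes; the branch above is one of them.

Valid in T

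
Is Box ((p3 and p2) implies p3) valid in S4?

Yes, valid

Tableau for the negation not Box ((p3 and p2) implies p3):
1. not Box ((p3 and p2) implies p3), w0
2. not ((p3 and p2) implies p3), w1
3. p3 and p2, w1
4. not p3, w1
5. p3, w1
6. p2, w1
Accessibility: w0Rw0, w0Rw1, w1Rw1
Branch closes: p3 and not p3 both at w1.
All branches of the negation close; one closing branch shown above.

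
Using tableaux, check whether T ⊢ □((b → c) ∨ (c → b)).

Tableau for the negation ¬□((b → c) ∨ (c → b)):
1. ¬□((b → c) ∨ (c → b)), u
2. ¬((b → c) ∨ (c → b)), v   [¬□-rule on 1: fresh world v, uRv]
3. ¬(b → c), v   [¬∨-rule on 2]
4. ¬(c → b), v   [¬∨-rule on 2]
5. b, v   [¬→-rule on 3]
6. ¬c, v   [¬→-rule on 3]
7. c, v   [¬→-rule on 4]
8. ¬b, v   [¬→-rule on 4]
Accessibility: uRu, uRv, vRv
Branch closes: c and ¬c both at v.
All branches of the negation close; one closing branch shown above.

Valid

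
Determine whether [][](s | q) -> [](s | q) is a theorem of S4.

Tableau for the negation ~([][](s | q) -> [](s | q)):
1. ~([][](s | q) -> [](s | q)), 0
2. [][](s | q), 0   [~->-rule on 1]
3. ~[](s | q), 0   [~->-rule on 1]
4. [](s | q), 0   [[]-rule on 2 via 0R0]
5. s | q, 0   [[]-rule on 4 via 0R0]
6. q, 0   [|-rule on 5 (branches; this branch)]
7. ~(s | q), 1   [~[]-rule on 3: fresh world 1, 0R1]
8. ~s, 1   [~|-rule on 7]
9. ~q, 1   [~|-rule on 7]
10. [](s | q), 1   [[]-rule on 2 via 0R1]
11. s | q, 1   [[]-rule on 4 via 0R1]
12. q, 1   [|-rule on 11 (branches; this branch)]
Accessibility: 0R0, 0R1, 1R1
Branch closes: q and ~q both at 1.
All branches of the negation close; one closing branch shown above.

Valid in S4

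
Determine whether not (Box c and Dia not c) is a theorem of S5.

Yes, valid

Tableau for the negation Box c and Dia not c:
1. Box c and Dia not c, u
2. Box c, u
3. Dia not c, u
4. c, u
5. not c, v
6. c, v
Accessibility: uRu, uRv, vRu, vRv
Branch closes: c and not c both at v.
Every branch of the negation's tableau closes; the branch above is one of them.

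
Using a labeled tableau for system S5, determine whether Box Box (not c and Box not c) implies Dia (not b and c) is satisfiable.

1. Box Box (not c and Box not c) implies Dia (not b and c), 0
2. Dia (not b and c), 0   [implies-rule on 1 (branches; this branch)]
3. not b and c, 1   [Dia-rule on 2: fresh world 1, 0R1]
4. not b, 1   [and-rule on 3]
5. c, 1   [and-rule on 3]
Accessibility: 0R0, 0R1, 1R0, 1R1

Satisfiable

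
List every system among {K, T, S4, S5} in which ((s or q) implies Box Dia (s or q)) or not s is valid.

S5

S5-tableau for the negation not (((s or q) implies Box Dia (s or q)) or not s):
1. not (((s or q) implies Box Dia (s or q)) or not s), u
2. not ((s or q) implies Box Dia (s or q)), u
3. s, u
4. s or q, u
5. not Box Dia (s or q), u
6. q, u
7. not Dia (s or q), v
8. not (s or q), u
9. not s, u
10. not q, u
Accessibility: uRu, uRv, vRu, vRv
Branch closes: s and not s both at u.
Every branch closes (one shown): valid in S5.
S4-tableau for the negation not (((s or q) implies Box Dia (s or q)) or not s):
1. not (((s or q) implies Box Dia (s or q)) or not s), u
2. not ((s or q) implies Box Dia (s or q)), u
3. s, u
4. s or q, u
5. not Box Dia (s or q), u
6. q, u
7. not Dia (s or q), v
8. not (s or q), v
9. not s, v
10. not q, v
Accessibility: uRu, uRv, vRv
Complete open branch: countermodel on an S4-frame, so not valid in S4, nor in K, T (the same frame is also a K-frame and a T-frame).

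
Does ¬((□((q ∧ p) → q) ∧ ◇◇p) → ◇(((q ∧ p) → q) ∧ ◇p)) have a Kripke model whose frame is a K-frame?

1. ¬((□((q ∧ p) → q) ∧ ◇◇p) → ◇(((q ∧ p) → q) ∧ ◇p)), w0
2. □((q ∧ p) → q) ∧ ◇◇p, w0
3. ¬◇(((q ∧ p) → q) ∧ ◇p), w0
4. □((q ∧ p) → q), w0
5. ◇◇p, w0
6. ◇p, w1
7. ¬(((q ∧ p) → q) ∧ ◇p), w1
8. (q ∧ p) → q, w1
9. ¬◇p, w1
10. ¬(q ∧ p), w1
11. ¬p, w1
12. p, w2
13. ¬p, w2
Accessibility: w0Rw1, w1Rw2
Branch closes: p and ¬p both at w2.
Every branch closes; the branch above is one of them.

Unsatisfiable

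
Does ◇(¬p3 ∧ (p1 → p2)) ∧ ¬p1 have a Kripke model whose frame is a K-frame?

Satisfiable (open branch found)

1. ◇(¬p3 ∧ (p1 → p2)) ∧ ¬p1, 0
2. ◇(¬p3 ∧ (p1 → p2)), 0
3. ¬p1, 0
4. ¬p3 ∧ (p1 → p2), 1
5. ¬p3, 1
6. p1 → p2, 1
7. p2, 1
Accessibility: 0R1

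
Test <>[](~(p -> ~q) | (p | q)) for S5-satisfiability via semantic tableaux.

1. <>[](~(p -> ~q) | (p | q)), 0
2. [](~(p -> ~q) | (p | q)), 1
3. ~(p -> ~q) | (p | q), 0
4. ~(p -> ~q) | (p | q), 1
5. p | q, 0
6. p | q, 1
7. q, 0
8. q, 1
Accessibility: 0R0, 0R1, 1R0, 1R1

Satisfiable (open branch found)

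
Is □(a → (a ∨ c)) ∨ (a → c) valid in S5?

Tableau for the negation ¬(□(a → (a ∨ c)) ∨ (a → c)):
1. ¬(□(a → (a ∨ c)) ∨ (a → c)), w0
2. ¬□(a → (a ∨ c)), w0   [¬∨-rule on 1]
3. ¬(a → c), w0   [¬∨-rule on 1]
4. a, w0   [¬→-rule on 3]
5. ¬c, w0   [¬→-rule on 3]
6. ¬(a → (a ∨ c)), w1   [¬□-rule on 2: fresh world w1, w0Rw1]
7. a, w1   [¬→-rule on 6]
8. ¬(a ∨ c), w1   [¬→-rule on 6]
9. ¬a, w1   [¬∨-rule on 8]
10. ¬c, w1   [¬∨-rule on 8]
Accessibility: w0Rw0, w0Rw1, w1Rw0, w1Rw1
Branch closes: a and ¬a both at w1.
Every branch of the negation's tableau closes; the branch above is one of them.

Valid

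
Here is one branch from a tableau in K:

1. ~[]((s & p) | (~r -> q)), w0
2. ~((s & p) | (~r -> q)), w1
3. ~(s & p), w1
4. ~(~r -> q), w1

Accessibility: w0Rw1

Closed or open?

Open

There is no literal clash: for every atom and world, at most one sign appears.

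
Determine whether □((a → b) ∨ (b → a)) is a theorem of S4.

Tableau for the negation ¬□((a → b) ∨ (b → a)):
1. ¬□((a → b) ∨ (b → a)), 0
2. ¬((a → b) ∨ (b → a)), 1   [¬□-rule on 1: fresh world 1, 0R1]
3. ¬(a → b), 1   [¬∨-rule on 2]
4. ¬(b → a), 1   [¬∨-rule on 2]
5. a, 1   [¬→-rule on 3]
6. ¬b, 1   [¬→-rule on 3]
7. b, 1   [¬→-rule on 4]
8. ¬a, 1   [¬→-rule on 4]
Accessibility: 0R0, 0R1, 1R1
Branch closes: b and ¬b both at 1.
Every branch of the negation's tableau closes; the branch above is one of them.

Valid in S4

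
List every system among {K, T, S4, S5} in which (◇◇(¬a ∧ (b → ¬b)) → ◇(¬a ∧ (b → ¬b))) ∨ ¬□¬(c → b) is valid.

S4, S5

T-tableau for the negation ¬((◇◇(¬a ∧ (b → ¬b)) → ◇(¬a ∧ (b → ¬b))) ∨ ¬□¬(c → b)):
1. ¬((◇◇(¬a ∧ (b → ¬b)) → ◇(¬a ∧ (b → ¬b))) ∨ ¬□¬(c → b)), w0
2. ¬(◇◇(¬a ∧ (b → ¬b)) → ◇(¬a ∧ (b → ¬b))), w0
3. □¬(c → b), w0
4. ◇◇(¬a ∧ (b → ¬b)), w0
5. ¬◇(¬a ∧ (b → ¬b)), w0
6. ¬(c → b), w0
7. c, w0
8. ¬b, w0
9. ¬(¬a ∧ (b → ¬b)), w0
10. a, w0
11. ◇(¬a ∧ (b → ¬b)), w1
12. ¬(c → b), w1
13. c, w1
14. ¬b, w1
15. ¬(¬a ∧ (b → ¬b)), w1
16. a, w1
17. ¬a ∧ (b → ¬b), w2
18. ¬a, w2
19. b → ¬b, w2
20. ¬b, w2
Accessibility: w0Rw0, w0Rw1, w1Rw1, w1Rw2, w2Rw2
Complete open branch: countermodel on a T-frame, so not valid in T, nor in K (the same frame is also a K-frame).
S4-tableau for the negation ¬((◇◇(¬a ∧ (b → ¬b)) → ◇(¬a ∧ (b → ¬b))) ∨ ¬□¬(c → b)):
1. ¬((◇◇(¬a ∧ (b → ¬b)) → ◇(¬a ∧ (b → ¬b))) ∨ ¬□¬(c → b)), w0
2. ¬(◇◇(¬a ∧ (b → ¬b)) → ◇(¬a ∧ (b → ¬b))), w0
3. □¬(c → b), w0
4. ◇◇(¬a ∧ (b → ¬b)), w0
5. ¬◇(¬a ∧ (b → ¬b)), w0
6. ¬(c → b), w0
7. c, w0
8. ¬b, w0
9. ¬(¬a ∧ (b → ¬b)), w0
10. a, w0
11. ◇(¬a ∧ (b → ¬b)), w1
12. ¬(c → b), w1
13. c, w1
14. ¬b, w1
15. ¬(¬a ∧ (b → ¬b)), w1
16. a, w1
17. ¬a ∧ (b → ¬b), w2
18. ¬a, w2
19. b → ¬b, w2
20. ¬(c → b), w2
21. c, w2
22. ¬b, w2
23. ¬(¬a ∧ (b → ¬b)), w2
24. ¬(b → ¬b), w2
25. b, w2
Accessibility: w0Rw0, w0Rw1, w0Rw2, w1Rw1, w1Rw2, w2Rw2
Branch closes: b and ¬b both at w2.
Every branch closes (one shown): valid in S4, hence also in S5 (every theorem of S4 is a theorem of S5).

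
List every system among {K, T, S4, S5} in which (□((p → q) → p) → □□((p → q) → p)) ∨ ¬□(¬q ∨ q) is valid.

T-tableau for the negation ¬((□((p → q) → p) → □□((p → q) → p)) ∨ ¬□(¬q ∨ q)):
1. ¬((□((p → q) → p) → □□((p → q) → p)) ∨ ¬□(¬q ∨ q)), w0
2. ¬(□((p → q) → p) → □□((p → q) → p)), w0
3. □(¬q ∨ q), w0
4. □((p → q) → p), w0
5. ¬□□((p → q) → p), w0
6. ¬q ∨ q, w0
7. (p → q) → p, w0
8. q, w0
9. p, w0
10. ¬□((p → q) → p), w1
11. ¬q ∨ q, w1
12. (p → q) → p, w1
13. q, w1
14. p, w1
15. ¬((p → q) → p), w2
16. p → q, w2
17. ¬p, w2
18. q, w2
Accessibility: w0Rw0, w0Rw1, w1Rw1, w1Rw2, w2Rw2
Complete open branch: countermodel on a T-frame, so not valid in T, nor in K (the same frame is also a K-frame).
S4-tableau for the negation ¬((□((p → q) → p) → □□((p → q) → p)) ∨ ¬□(¬q ∨ q)):
1. ¬((□((p → q) → p) → □□((p → q) → p)) ∨ ¬□(¬q ∨ q)), w0
2. ¬(□((p → q) → p) → □□((p → q) → p)), w0
3. □(¬q ∨ q), w0
4. □((p → q) → p), w0
5. ¬□□((p → q) → p), w0
6. ¬q ∨ q, w0
7. (p → q) → p, w0
8. ¬q, w0
9. ¬(p → q), w0
10. p, w0
11. ¬□((p → q) → p), w1
12. ¬q ∨ q, w1
13. (p → q) → p, w1
14. ¬q, w1
15. ¬(p → q), w1
16. p, w1
17. ¬((p → q) → p), w2
18. p → q, w2
19. ¬p, w2
20. ¬q ∨ q, w2
21. (p → q) → p, w2
22. q, w2
23. ¬(p → q), w2
24. p, w2
25. ¬q, w2
Accessibility: w0Rw0, w0Rw1, w0Rw2, w1Rw1, w1Rw2, w2Rw2
Branch closes: p and ¬p both at w2.
Every branch closes (one shown): valid in S4, hence also in S5 (every theorem of S4 is a theorem of S5).

S4, S5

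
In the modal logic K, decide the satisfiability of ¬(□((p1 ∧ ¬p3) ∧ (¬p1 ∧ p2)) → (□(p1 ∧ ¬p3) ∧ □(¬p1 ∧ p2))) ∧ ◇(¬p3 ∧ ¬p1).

1. ¬(□((p1 ∧ ¬p3) ∧ (¬p1 ∧ p2)) → (□(p1 ∧ ¬p3) ∧ □(¬p1 ∧ p2))) ∧ ◇(¬p3 ∧ ¬p1), u
2. ¬(□((p1 ∧ ¬p3) ∧ (¬p1 ∧ p2)) → (□(p1 ∧ ¬p3) ∧ □(¬p1 ∧ p2))), u
3. ◇(¬p3 ∧ ¬p1), u
4. □((p1 ∧ ¬p3) ∧ (¬p1 ∧ p2)), u
5. ¬(□(p1 ∧ ¬p3) ∧ □(¬p1 ∧ p2)), u
6. ¬□(¬p1 ∧ p2), u
7. ¬p3 ∧ ¬p1, v
8. ¬p3, v
9. ¬p1, v
10. (p1 ∧ ¬p3) ∧ (¬p1 ∧ p2), v
11. p1 ∧ ¬p3, v
12. ¬p1 ∧ p2, v
13. p1, v
Accessibility: uRv
Branch closes: p1 and ¬p1 both at v.
(One branch shown.) All branches close.

Unsatisfiable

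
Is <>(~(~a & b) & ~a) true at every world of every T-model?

Not valid

Tableau for the negation ~<>(~(~a & b) & ~a):
1. ~<>(~(~a & b) & ~a), u
2. ~(~(~a & b) & ~a), u
3. a, u
Accessibility: uRu
The negation has an open branch (countermodel exists).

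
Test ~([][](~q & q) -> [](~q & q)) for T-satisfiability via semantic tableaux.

1. ~([][](~q & q) -> [](~q & q)), u
2. [][](~q & q), u
3. ~[](~q & q), u
4. [](~q & q), u
5. ~q & q, u
6. ~q, u
7. q, u
Accessibility: uRu
Branch closes: q and ~q both at u.
All branches of the tableau close; one closing branch shown above.

Unsatisfiable (every branch closes)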